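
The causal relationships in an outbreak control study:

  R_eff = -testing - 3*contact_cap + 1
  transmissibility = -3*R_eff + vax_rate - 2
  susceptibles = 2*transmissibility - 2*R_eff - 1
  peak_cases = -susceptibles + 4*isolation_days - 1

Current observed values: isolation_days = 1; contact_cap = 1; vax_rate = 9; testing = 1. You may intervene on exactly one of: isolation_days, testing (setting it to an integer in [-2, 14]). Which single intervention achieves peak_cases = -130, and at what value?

set testing = 13

Intervening on isolation_days: peak_cases = 4*isolation_days - 38. Reaching -130 requires isolation_days = -23, outside [-2, 14].
Intervening on testing: with other inputs at their observed values, peak_cases = -8*testing - 26. Solving for -130 gives testing = 13, within [-2, 14].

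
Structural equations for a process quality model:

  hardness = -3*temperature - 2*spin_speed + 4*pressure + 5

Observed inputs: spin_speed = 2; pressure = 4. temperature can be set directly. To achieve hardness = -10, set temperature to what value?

Substituting into the hardness equation gives hardness = -3*temperature + 17.
Solve -3*temperature + 17 = -10: temperature = (-10 - 17) / -3 = 9.

temperature = 9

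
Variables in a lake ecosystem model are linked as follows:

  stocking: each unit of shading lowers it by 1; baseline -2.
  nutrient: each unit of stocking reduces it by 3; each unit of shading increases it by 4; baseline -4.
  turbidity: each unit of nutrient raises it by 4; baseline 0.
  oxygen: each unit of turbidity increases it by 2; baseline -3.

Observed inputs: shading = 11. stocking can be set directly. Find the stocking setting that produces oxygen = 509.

Intervening on stocking fixes its value directly, overriding its dependence on shading.
Substituting into the nutrient equation gives nutrient = -3*stocking + 40.
So turbidity = -12*stocking + 160.
Substituting into the oxygen equation gives oxygen = -24*stocking + 317.
Solve -24*stocking + 317 = 509: stocking = (509 - 317) / -24 = -8.

stocking = -8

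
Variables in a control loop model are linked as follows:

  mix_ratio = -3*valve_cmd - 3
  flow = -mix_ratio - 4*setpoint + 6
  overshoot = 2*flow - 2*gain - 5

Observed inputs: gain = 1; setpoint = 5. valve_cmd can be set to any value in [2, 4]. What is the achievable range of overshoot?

-17 to -5

Substituting into the flow equation gives flow = 3*valve_cmd - 11.
Substituting into the overshoot equation gives overshoot = 6*valve_cmd - 29.
Linear in valve_cmd, so extremes are at the endpoints: valve_cmd = 2 gives overshoot = -17; valve_cmd = 4 gives overshoot = -5.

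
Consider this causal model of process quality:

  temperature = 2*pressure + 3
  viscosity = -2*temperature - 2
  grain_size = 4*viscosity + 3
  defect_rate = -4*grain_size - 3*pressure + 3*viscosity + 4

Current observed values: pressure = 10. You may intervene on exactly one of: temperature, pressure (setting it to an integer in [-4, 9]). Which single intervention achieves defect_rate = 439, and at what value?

set pressure = 7

Intervening on temperature: defect_rate = 26*temperature - 12. Reaching 439 requires temperature = 451/26, not an integer.
Intervening on pressure: with other inputs at their observed values, defect_rate = 49*pressure + 96. Solving for 439 gives pressure = 7, within [-4, 9].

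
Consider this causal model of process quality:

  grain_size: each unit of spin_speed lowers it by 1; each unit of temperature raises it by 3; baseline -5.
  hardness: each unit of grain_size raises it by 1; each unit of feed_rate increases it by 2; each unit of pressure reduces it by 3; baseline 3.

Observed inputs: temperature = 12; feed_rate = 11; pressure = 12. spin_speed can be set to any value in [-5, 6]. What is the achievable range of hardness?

14 to 25

Substituting into the grain_size equation gives grain_size = -spin_speed + 31.
This gives hardness = -spin_speed + 20.
Linear in spin_speed, so extremes are at the endpoints: spin_speed = -5 gives hardness = 25; spin_speed = 6 gives hardness = 14.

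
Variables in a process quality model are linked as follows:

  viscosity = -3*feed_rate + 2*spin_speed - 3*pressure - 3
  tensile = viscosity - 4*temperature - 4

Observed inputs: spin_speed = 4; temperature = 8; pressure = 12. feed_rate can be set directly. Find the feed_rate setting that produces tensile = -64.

Substituting into the viscosity equation gives viscosity = -3*feed_rate - 31.
So tensile = -3*feed_rate - 67.
Solve -3*feed_rate - 67 = -64: feed_rate = (-64 + 67) / -3 = -1.

feed_rate = -1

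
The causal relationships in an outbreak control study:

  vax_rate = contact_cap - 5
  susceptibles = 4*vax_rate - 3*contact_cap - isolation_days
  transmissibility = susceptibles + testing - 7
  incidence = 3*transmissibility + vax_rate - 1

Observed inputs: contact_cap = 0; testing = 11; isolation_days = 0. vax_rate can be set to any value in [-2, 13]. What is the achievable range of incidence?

-15 to 180

Intervening on vax_rate fixes its value directly, overriding its dependence on contact_cap.
Substituting into the susceptibles equation gives susceptibles = 4*vax_rate.
This gives transmissibility = 4*vax_rate + 4.
incidence becomes 13*vax_rate + 11.
Linear in vax_rate, so extremes are at the endpoints: vax_rate = -2 gives incidence = -15; vax_rate = 13 gives incidence = 180.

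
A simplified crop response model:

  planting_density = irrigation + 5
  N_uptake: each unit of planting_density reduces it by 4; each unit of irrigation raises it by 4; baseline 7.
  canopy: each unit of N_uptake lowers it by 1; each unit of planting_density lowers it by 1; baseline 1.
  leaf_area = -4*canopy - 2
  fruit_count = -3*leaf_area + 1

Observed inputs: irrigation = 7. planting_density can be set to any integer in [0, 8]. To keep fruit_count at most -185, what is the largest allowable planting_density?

Intervening on planting_density fixes its value directly, overriding its dependence on irrigation.
Substituting into the N_uptake equation gives N_uptake = -4*planting_density + 35.
canopy becomes 3*planting_density - 34.
leaf_area becomes -12*planting_density + 134.
Substituting into the fruit_count equation gives fruit_count = 36*planting_density - 401.
Require 36*planting_density - 401 ≤ -185, so planting_density ≤ 6.
The largest integer in [0, 8] satisfying this is 6.

planting_density = 6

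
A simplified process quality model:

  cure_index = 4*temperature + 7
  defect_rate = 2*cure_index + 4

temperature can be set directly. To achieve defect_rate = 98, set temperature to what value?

temperature = 10

Substituting into the defect_rate equation gives defect_rate = 8*temperature + 18.
Solve 8*temperature + 18 = 98: temperature = (98 - 18) / 8 = 10.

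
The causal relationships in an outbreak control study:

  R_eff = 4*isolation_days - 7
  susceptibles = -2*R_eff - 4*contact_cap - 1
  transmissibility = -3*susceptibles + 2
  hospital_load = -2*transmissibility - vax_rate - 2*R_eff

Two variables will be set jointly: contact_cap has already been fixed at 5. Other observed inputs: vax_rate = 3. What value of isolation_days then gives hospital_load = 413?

isolation_days = -8

With contact_cap held at 5:
Substituting into the susceptibles equation gives susceptibles = -8*isolation_days - 7.
This gives transmissibility = 24*isolation_days + 23.
Substituting into the hospital_load equation gives hospital_load = -56*isolation_days - 35.
Solve -56*isolation_days - 35 = 413: isolation_days = (413 + 35) / -56 = -8.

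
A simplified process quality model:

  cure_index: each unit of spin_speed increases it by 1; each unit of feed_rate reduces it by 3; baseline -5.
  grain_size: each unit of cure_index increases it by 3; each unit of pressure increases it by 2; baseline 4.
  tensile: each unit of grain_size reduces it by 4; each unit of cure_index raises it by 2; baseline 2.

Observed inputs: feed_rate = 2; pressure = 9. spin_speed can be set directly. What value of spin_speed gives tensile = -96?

Substituting into the cure_index equation gives cure_index = spin_speed - 11.
Substituting into the grain_size equation gives grain_size = 3*spin_speed - 11.
Substituting into the tensile equation gives tensile = -10*spin_speed + 24.
Solve -10*spin_speed + 24 = -96: spin_speed = (-96 - 24) / -10 = 12.

spin_speed = 12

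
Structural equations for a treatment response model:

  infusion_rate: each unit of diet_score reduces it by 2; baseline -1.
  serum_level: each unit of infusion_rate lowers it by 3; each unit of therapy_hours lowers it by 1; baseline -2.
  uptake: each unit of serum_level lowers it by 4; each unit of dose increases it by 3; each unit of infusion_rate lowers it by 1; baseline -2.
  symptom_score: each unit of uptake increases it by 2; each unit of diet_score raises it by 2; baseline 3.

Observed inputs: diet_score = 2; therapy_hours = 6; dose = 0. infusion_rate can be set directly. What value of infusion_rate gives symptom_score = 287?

Intervening on infusion_rate fixes its value directly, overriding its dependence on diet_score.
Substituting into the serum_level equation gives serum_level = -3*infusion_rate - 8.
So uptake = 11*infusion_rate + 30.
Substituting into the symptom_score equation gives symptom_score = 22*infusion_rate + 67.
Solve 22*infusion_rate + 67 = 287: infusion_rate = (287 - 67) / 22 = 10.

infusion_rate = 10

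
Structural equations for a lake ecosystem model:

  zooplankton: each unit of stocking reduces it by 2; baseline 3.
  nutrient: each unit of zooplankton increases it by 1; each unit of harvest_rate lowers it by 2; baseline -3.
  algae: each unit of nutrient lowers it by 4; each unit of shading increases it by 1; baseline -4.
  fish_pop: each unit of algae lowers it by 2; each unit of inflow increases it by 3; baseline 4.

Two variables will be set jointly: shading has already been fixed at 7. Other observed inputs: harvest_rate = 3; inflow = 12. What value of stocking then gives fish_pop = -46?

stocking = 2

With shading held at 7:
Substituting into the nutrient equation gives nutrient = -2*stocking - 6.
Substituting into the algae equation gives algae = 8*stocking + 27.
Substituting into the fish_pop equation gives fish_pop = -16*stocking - 14.
Solve -16*stocking - 14 = -46: stocking = (-46 + 14) / -16 = 2.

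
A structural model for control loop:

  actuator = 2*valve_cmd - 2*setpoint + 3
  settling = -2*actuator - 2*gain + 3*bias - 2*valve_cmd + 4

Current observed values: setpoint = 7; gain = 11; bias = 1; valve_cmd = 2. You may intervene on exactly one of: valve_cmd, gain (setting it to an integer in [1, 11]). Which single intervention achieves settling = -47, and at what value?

Intervening on valve_cmd: with other inputs at their observed values, settling = -6*valve_cmd + 7. Solving for -47 gives valve_cmd = 9, within [1, 11].
Intervening on gain: settling = -2*gain + 17. Reaching -47 requires gain = 32, outside [1, 11].

set valve_cmd = 9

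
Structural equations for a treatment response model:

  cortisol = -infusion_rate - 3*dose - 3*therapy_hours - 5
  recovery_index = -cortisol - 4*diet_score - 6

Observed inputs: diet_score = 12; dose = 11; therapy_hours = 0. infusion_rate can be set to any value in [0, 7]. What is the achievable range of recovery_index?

-16 to -9

Substituting into the cortisol equation gives cortisol = -infusion_rate - 38.
recovery_index becomes infusion_rate - 16.
Linear in infusion_rate, so extremes are at the endpoints: infusion_rate = 0 gives recovery_index = -16; infusion_rate = 7 gives recovery_index = -9.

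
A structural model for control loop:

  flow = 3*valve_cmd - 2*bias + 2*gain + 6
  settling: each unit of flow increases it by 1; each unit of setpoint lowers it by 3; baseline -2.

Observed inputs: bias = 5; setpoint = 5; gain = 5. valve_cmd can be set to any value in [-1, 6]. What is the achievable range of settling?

Substituting into the flow equation gives flow = 3*valve_cmd + 6.
Substituting into the settling equation gives settling = 3*valve_cmd - 11.
Linear in valve_cmd, so extremes are at the endpoints: valve_cmd = -1 gives settling = -14; valve_cmd = 6 gives settling = 7.

-14 to 7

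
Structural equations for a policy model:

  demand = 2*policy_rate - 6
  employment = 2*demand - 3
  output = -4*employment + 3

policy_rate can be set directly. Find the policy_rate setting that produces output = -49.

policy_rate = 7

Substituting into the employment equation gives employment = 4*policy_rate - 15.
Substituting into the output equation gives output = -16*policy_rate + 63.
Solve -16*policy_rate + 63 = -49: policy_rate = (-49 - 63) / -16 = 7.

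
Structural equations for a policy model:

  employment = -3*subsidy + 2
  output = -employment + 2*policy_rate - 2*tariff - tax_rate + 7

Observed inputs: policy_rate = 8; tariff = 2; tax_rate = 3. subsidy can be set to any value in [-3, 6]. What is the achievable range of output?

Substituting into the output equation gives output = 3*subsidy + 14.
Linear in subsidy, so extremes are at the endpoints: subsidy = -3 gives output = 5; subsidy = 6 gives output = 32.

5 to 32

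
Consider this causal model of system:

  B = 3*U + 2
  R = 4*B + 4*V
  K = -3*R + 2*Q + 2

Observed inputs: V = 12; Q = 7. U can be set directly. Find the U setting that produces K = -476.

Substituting into the R equation gives R = 12*U + 56.
This gives K = -36*U - 152.
Solve -36*U - 152 = -476: U = (-476 + 152) / -36 = 9.

U = 9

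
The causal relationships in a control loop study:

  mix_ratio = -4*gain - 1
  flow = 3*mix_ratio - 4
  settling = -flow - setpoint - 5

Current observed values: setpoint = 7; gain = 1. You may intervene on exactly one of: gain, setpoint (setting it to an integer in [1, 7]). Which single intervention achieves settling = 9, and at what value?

set setpoint = 5

Intervening on gain: settling = 12*gain - 5. Reaching 9 requires gain = 7/6, not an integer.
Intervening on setpoint: with other inputs at their observed values, settling = -setpoint + 14. Solving for 9 gives setpoint = 5, within [1, 7].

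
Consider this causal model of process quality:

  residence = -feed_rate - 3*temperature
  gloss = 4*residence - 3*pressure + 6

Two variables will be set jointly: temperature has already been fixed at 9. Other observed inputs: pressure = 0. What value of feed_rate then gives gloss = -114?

With temperature held at 9:
Substituting into the residence equation gives residence = -feed_rate - 27.
gloss becomes -4*feed_rate - 102.
Solve -4*feed_rate - 102 = -114: feed_rate = (-114 + 102) / -4 = 3.

feed_rate = 3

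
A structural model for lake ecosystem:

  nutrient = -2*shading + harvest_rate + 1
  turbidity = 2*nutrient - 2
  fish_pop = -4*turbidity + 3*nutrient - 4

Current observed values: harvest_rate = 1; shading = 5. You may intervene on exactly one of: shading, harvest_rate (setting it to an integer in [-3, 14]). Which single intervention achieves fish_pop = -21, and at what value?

Intervening on shading: fish_pop = 10*shading - 6. Reaching -21 requires shading = -3/2, not an integer.
Intervening on harvest_rate: with other inputs at their observed values, fish_pop = -5*harvest_rate + 49. Solving for -21 gives harvest_rate = 14, within [-3, 14].

set harvest_rate = 14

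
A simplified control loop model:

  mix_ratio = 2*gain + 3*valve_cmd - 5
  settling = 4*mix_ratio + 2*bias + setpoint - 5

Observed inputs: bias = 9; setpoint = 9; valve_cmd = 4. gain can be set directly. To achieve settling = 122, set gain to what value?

gain = 9

Substituting into the mix_ratio equation gives mix_ratio = 2*gain + 7.
settling becomes 8*gain + 50.
Solve 8*gain + 50 = 122: gain = (122 - 50) / 8 = 9.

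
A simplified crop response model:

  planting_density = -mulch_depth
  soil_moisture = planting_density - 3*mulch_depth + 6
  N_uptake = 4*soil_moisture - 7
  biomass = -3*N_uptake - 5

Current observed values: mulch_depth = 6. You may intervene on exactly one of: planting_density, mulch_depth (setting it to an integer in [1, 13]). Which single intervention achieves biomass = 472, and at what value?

Intervening on planting_density: biomass = -12*planting_density + 160. Reaching 472 requires planting_density = -26, outside [1, 13].
Intervening on mulch_depth: with other inputs at their observed values, biomass = 48*mulch_depth - 56. Solving for 472 gives mulch_depth = 11, within [1, 13].

set mulch_depth = 11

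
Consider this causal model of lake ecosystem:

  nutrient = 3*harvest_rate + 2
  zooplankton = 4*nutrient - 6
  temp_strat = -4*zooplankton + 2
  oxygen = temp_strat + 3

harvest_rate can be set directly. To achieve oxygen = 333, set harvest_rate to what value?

Substituting into the zooplankton equation gives zooplankton = 12*harvest_rate + 2.
Substituting into the temp_strat equation gives temp_strat = -48*harvest_rate - 6.
So oxygen = -48*harvest_rate - 3.
Solve -48*harvest_rate - 3 = 333: harvest_rate = (333 + 3) / -48 = -7.

harvest_rate = -7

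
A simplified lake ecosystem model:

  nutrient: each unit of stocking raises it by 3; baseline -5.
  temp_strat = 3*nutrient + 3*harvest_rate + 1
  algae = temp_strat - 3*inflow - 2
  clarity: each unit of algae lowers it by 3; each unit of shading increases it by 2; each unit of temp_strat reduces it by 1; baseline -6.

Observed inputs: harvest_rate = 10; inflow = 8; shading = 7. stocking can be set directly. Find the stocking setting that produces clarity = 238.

Substituting into the temp_strat equation gives temp_strat = 9*stocking + 16.
Substituting into the algae equation gives algae = 9*stocking - 10.
This gives clarity = -36*stocking + 22.
Solve -36*stocking + 22 = 238: stocking = (238 - 22) / -36 = -6.

stocking = -6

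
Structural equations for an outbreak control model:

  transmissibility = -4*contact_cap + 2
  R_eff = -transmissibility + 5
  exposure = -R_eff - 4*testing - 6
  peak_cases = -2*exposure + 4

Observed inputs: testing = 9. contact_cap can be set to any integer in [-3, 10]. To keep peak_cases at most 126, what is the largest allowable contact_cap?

contact_cap = 4

Substituting into the R_eff equation gives R_eff = 4*contact_cap + 3.
Substituting into the exposure equation gives exposure = -4*contact_cap - 45.
peak_cases becomes 8*contact_cap + 94.
Require 8*contact_cap + 94 ≤ 126, so contact_cap ≤ 4.
The largest integer in [-3, 10] satisfying this is 4.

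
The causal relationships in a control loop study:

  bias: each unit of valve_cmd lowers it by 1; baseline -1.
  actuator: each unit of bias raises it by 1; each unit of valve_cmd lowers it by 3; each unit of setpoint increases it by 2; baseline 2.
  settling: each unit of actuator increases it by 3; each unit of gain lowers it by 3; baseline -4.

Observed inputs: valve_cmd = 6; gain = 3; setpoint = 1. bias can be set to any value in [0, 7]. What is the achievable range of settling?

Intervening on bias fixes its value directly, overriding its dependence on valve_cmd.
Substituting into the actuator equation gives actuator = bias - 14.
settling becomes 3*bias - 55.
Linear in bias, so extremes are at the endpoints: bias = 0 gives settling = -55; bias = 7 gives settling = -34.

-55 to -34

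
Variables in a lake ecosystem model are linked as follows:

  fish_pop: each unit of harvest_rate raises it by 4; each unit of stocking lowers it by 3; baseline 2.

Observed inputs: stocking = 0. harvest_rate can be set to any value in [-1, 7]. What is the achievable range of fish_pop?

-2 to 30

Substituting into the fish_pop equation gives fish_pop = 4*harvest_rate + 2.
Linear in harvest_rate, so extremes are at the endpoints: harvest_rate = -1 gives fish_pop = -2; harvest_rate = 7 gives fish_pop = 30.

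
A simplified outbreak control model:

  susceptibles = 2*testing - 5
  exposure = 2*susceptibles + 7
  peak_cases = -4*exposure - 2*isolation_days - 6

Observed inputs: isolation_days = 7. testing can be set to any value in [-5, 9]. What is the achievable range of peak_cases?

Substituting into the exposure equation gives exposure = 4*testing - 3.
This gives peak_cases = -16*testing - 8.
Linear in testing, so extremes are at the endpoints: testing = -5 gives peak_cases = 72; testing = 9 gives peak_cases = -152.

-152 to 72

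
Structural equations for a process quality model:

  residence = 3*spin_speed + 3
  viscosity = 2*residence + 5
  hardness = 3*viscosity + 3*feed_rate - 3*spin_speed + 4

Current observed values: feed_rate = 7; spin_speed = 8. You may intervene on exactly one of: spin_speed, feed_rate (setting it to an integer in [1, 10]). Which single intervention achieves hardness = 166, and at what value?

Intervening on spin_speed: hardness = 15*spin_speed + 58. Reaching 166 requires spin_speed = 36/5, not an integer.
Intervening on feed_rate: with other inputs at their observed values, hardness = 3*feed_rate + 157. Solving for 166 gives feed_rate = 3, within [1, 10].

set feed_rate = 3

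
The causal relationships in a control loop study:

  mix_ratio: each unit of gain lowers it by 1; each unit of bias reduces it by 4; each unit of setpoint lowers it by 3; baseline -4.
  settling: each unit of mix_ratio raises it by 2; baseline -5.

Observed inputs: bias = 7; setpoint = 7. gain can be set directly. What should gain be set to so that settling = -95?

Substituting into the mix_ratio equation gives mix_ratio = -gain - 53.
Substituting into the settling equation gives settling = -2*gain - 111.
Solve -2*gain - 111 = -95: gain = (-95 + 111) / -2 = -8.

gain = -8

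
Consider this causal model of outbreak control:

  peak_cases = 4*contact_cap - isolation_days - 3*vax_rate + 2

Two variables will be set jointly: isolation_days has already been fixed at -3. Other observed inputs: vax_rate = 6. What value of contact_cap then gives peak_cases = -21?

With isolation_days held at -3:
Substituting into the peak_cases equation gives peak_cases = 4*contact_cap - 13.
Solve 4*contact_cap - 13 = -21: contact_cap = (-21 + 13) / 4 = -2.

contact_cap = -2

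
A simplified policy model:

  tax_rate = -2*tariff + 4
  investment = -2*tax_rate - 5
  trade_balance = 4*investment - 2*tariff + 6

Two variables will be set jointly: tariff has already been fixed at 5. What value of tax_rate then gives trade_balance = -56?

With tariff held at 5:
Intervening on tax_rate fixes its value directly, overriding its dependence on tariff.
Substituting into the trade_balance equation gives trade_balance = -8*tax_rate - 24.
Solve -8*tax_rate - 24 = -56: tax_rate = (-56 + 24) / -8 = 4.

tax_rate = 4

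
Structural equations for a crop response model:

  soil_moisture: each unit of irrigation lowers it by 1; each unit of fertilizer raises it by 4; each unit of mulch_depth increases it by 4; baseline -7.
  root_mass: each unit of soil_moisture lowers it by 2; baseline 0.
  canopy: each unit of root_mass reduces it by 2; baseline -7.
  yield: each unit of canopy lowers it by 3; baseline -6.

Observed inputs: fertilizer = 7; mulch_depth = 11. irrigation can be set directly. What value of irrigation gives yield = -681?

irrigation = 7

Substituting into the soil_moisture equation gives soil_moisture = -irrigation + 65.
Substituting into the root_mass equation gives root_mass = 2*irrigation - 130.
Substituting into the canopy equation gives canopy = -4*irrigation + 253.
Substituting into the yield equation gives yield = 12*irrigation - 765.
Solve 12*irrigation - 765 = -681: irrigation = (-681 + 765) / 12 = 7.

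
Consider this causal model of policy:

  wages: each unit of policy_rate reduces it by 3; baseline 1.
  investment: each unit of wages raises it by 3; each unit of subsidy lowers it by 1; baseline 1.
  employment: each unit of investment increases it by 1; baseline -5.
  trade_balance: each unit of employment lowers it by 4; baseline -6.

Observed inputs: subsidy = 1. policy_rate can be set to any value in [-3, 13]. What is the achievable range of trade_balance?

Substituting into the investment equation gives investment = -9*policy_rate + 3.
So employment = -9*policy_rate - 2.
Substituting into the trade_balance equation gives trade_balance = 36*policy_rate + 2.
Linear in policy_rate, so extremes are at the endpoints: policy_rate = -3 gives trade_balance = -106; policy_rate = 13 gives trade_balance = 470.

-106 to 470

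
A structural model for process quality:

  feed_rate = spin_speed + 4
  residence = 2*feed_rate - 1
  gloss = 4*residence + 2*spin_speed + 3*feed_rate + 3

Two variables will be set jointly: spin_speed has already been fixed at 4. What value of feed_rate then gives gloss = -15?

With spin_speed held at 4:
Intervening on feed_rate fixes its value directly, overriding its dependence on spin_speed.
Substituting into the gloss equation gives gloss = 11*feed_rate + 7.
Solve 11*feed_rate + 7 = -15: feed_rate = (-15 - 7) / 11 = -2.

feed_rate = -2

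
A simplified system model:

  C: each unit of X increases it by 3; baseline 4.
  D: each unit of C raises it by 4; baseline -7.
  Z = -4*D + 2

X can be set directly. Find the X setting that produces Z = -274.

X = 5

Substituting into the D equation gives D = 12*X + 9.
This gives Z = -48*X - 34.
Solve -48*X - 34 = -274: X = (-274 + 34) / -48 = 5.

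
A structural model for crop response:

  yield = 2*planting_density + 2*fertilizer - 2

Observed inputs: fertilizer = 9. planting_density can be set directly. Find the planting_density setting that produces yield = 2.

planting_density = -7

Substituting into the yield equation gives yield = 2*planting_density + 16.
Solve 2*planting_density + 16 = 2: planting_density = (2 - 16) / 2 = -7.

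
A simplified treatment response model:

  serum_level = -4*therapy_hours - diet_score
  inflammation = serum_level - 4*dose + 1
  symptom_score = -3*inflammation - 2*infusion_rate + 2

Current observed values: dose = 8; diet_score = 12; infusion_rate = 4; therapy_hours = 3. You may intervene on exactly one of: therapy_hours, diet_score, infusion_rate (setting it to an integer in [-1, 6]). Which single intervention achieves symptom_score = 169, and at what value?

Intervening on therapy_hours: symptom_score = 12*therapy_hours + 123. Reaching 169 requires therapy_hours = 23/6, not an integer.
Intervening on diet_score: symptom_score = 3*diet_score + 123. Reaching 169 requires diet_score = 46/3, not an integer.
Intervening on infusion_rate: with other inputs at their observed values, symptom_score = -2*infusion_rate + 167. Solving for 169 gives infusion_rate = -1, within [-1, 6].

set infusion_rate = -1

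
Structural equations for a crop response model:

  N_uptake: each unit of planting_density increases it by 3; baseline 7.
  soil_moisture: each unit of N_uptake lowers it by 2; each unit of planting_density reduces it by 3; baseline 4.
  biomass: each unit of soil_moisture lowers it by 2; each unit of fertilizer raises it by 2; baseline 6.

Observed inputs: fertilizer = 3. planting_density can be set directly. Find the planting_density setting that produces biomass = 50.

Substituting into the soil_moisture equation gives soil_moisture = -9*planting_density - 10.
So biomass = 18*planting_density + 32.
Solve 18*planting_density + 32 = 50: planting_density = (50 - 32) / 18 = 1.

planting_density = 1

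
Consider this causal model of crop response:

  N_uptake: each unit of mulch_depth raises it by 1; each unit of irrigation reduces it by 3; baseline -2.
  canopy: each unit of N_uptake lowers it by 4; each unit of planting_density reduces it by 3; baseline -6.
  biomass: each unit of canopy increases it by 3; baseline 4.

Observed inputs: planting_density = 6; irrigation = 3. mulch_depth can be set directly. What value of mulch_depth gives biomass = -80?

mulch_depth = 12

Substituting into the N_uptake equation gives N_uptake = mulch_depth - 11.
Substituting into the canopy equation gives canopy = -4*mulch_depth + 20.
Substituting into the biomass equation gives biomass = -12*mulch_depth + 64.
Solve -12*mulch_depth + 64 = -80: mulch_depth = (-80 - 64) / -12 = 12.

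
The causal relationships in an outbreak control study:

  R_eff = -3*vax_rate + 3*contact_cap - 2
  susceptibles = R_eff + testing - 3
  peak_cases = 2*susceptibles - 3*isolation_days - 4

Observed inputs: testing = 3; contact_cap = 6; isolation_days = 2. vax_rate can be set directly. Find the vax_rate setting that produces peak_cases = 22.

Substituting into the R_eff equation gives R_eff = -3*vax_rate + 16.
Substituting into the susceptibles equation gives susceptibles = -3*vax_rate + 16.
So peak_cases = -6*vax_rate + 22.
Solve -6*vax_rate + 22 = 22: vax_rate = (22 - 22) / -6 = 0.

vax_rate = 0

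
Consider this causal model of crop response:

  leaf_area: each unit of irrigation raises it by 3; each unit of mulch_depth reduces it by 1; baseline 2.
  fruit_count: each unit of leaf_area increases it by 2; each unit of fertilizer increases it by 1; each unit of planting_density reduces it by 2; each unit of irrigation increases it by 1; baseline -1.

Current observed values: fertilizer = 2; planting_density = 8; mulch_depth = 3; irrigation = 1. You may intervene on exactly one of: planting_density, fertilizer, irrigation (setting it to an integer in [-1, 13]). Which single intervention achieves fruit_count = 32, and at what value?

set irrigation = 7

Intervening on planting_density: fruit_count = -2*planting_density + 6. Reaching 32 requires planting_density = -13, outside [-1, 13].
Intervening on fertilizer: fruit_count = fertilizer - 12. Reaching 32 requires fertilizer = 44, outside [-1, 13].
Intervening on irrigation: with other inputs at their observed values, fruit_count = 7*irrigation - 17. Solving for 32 gives irrigation = 7, within [-1, 13].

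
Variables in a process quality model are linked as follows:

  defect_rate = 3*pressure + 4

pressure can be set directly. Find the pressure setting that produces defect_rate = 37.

pressure = 11

Solve 3*pressure + 4 = 37: pressure = (37 - 4) / 3 = 11.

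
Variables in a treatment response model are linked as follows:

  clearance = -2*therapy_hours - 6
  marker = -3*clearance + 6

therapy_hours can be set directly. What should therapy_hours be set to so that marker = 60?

therapy_hours = 6

Substituting into the marker equation gives marker = 6*therapy_hours + 24.
Solve 6*therapy_hours + 24 = 60: therapy_hours = (60 - 24) / 6 = 6.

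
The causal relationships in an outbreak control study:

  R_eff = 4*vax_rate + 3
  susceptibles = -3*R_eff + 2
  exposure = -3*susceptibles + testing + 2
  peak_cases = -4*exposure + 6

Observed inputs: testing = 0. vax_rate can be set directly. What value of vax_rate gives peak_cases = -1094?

vax_rate = 7

Substituting into the susceptibles equation gives susceptibles = -12*vax_rate - 7.
Substituting into the exposure equation gives exposure = 36*vax_rate + 23.
This gives peak_cases = -144*vax_rate - 86.
Solve -144*vax_rate - 86 = -1094: vax_rate = (-1094 + 86) / -144 = 7.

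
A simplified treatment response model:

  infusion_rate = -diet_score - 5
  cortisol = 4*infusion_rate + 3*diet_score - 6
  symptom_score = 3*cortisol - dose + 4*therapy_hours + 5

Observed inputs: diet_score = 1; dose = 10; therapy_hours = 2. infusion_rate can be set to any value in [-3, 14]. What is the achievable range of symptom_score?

Intervening on infusion_rate fixes its value directly, overriding its dependence on diet_score.
Substituting into the cortisol equation gives cortisol = 4*infusion_rate - 3.
symptom_score becomes 12*infusion_rate - 6.
Linear in infusion_rate, so extremes are at the endpoints: infusion_rate = -3 gives symptom_score = -42; infusion_rate = 14 gives symptom_score = 162.

-42 to 162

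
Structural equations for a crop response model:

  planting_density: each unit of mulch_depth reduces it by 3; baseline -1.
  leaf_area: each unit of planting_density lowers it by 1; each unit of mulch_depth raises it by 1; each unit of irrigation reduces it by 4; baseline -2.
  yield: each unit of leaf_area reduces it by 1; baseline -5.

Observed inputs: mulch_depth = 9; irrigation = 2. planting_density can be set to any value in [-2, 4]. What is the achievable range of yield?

-6 to 0

Intervening on planting_density fixes its value directly, overriding its dependence on mulch_depth.
Substituting into the leaf_area equation gives leaf_area = -planting_density - 1.
This gives yield = planting_density - 4.
Linear in planting_density, so extremes are at the endpoints: planting_density = -2 gives yield = -6; planting_density = 4 gives yield = 0.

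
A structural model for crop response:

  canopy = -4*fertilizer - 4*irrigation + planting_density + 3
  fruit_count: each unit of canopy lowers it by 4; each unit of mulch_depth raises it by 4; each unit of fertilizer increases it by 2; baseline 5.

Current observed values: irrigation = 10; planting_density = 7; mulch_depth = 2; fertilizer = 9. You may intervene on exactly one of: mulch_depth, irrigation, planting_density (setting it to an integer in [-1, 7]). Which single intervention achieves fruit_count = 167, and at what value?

Intervening on mulch_depth: fruit_count = 4*mulch_depth + 287. Reaching 167 requires mulch_depth = -30, outside [-1, 7].
Intervening on irrigation: with other inputs at their observed values, fruit_count = 16*irrigation + 135. Solving for 167 gives irrigation = 2, within [-1, 7].
Intervening on planting_density: fruit_count = -4*planting_density + 323. Reaching 167 requires planting_density = 39, outside [-1, 7].

set irrigation = 2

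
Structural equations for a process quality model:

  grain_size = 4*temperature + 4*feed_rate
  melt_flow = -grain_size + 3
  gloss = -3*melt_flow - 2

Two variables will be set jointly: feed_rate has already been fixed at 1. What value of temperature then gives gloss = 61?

With feed_rate held at 1:
Substituting into the grain_size equation gives grain_size = 4*temperature + 4.
This gives melt_flow = -4*temperature - 1.
Substituting into the gloss equation gives gloss = 12*temperature + 1.
Solve 12*temperature + 1 = 61: temperature = (61 - 1) / 12 = 5.

temperature = 5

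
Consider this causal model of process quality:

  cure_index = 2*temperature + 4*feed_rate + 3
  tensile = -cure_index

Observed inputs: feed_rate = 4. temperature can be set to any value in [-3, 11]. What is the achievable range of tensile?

-41 to -13

Substituting into the cure_index equation gives cure_index = 2*temperature + 19.
Substituting into the tensile equation gives tensile = -2*temperature - 19.
Linear in temperature, so extremes are at the endpoints: temperature = -3 gives tensile = -13; temperature = 11 gives tensile = -41.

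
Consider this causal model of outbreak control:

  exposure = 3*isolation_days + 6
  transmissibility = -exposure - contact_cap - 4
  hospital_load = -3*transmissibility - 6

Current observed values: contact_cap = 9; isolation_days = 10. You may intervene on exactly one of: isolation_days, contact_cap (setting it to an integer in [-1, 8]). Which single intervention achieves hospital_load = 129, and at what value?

set contact_cap = 5

Intervening on isolation_days: hospital_load = 9*isolation_days + 51. Reaching 129 requires isolation_days = 26/3, not an integer.
Intervening on contact_cap: with other inputs at their observed values, hospital_load = 3*contact_cap + 114. Solving for 129 gives contact_cap = 5, within [-1, 8].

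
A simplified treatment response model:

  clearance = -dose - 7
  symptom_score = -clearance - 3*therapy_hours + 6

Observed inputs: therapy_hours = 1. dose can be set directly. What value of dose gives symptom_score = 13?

dose = 3

Substituting into the symptom_score equation gives symptom_score = dose + 10.
Solve dose + 10 = 13: dose = (13 - 10) / 1 = 3.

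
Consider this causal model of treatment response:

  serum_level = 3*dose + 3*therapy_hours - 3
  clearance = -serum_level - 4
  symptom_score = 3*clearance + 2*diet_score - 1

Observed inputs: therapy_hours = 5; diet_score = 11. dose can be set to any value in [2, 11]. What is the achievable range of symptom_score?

-126 to -45

Substituting into the serum_level equation gives serum_level = 3*dose + 12.
Substituting into the clearance equation gives clearance = -3*dose - 16.
So symptom_score = -9*dose - 27.
Linear in dose, so extremes are at the endpoints: dose = 2 gives symptom_score = -45; dose = 11 gives symptom_score = -126.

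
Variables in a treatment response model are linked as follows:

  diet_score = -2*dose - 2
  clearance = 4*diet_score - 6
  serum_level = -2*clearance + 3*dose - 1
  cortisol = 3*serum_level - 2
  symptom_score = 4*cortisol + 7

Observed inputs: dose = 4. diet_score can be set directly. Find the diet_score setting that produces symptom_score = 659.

diet_score = -4

Intervening on diet_score fixes its value directly, overriding its dependence on dose.
Substituting into the serum_level equation gives serum_level = -8*diet_score + 23.
This gives cortisol = -24*diet_score + 67.
Substituting into the symptom_score equation gives symptom_score = -96*diet_score + 275.
Solve -96*diet_score + 275 = 659: diet_score = (659 - 275) / -96 = -4.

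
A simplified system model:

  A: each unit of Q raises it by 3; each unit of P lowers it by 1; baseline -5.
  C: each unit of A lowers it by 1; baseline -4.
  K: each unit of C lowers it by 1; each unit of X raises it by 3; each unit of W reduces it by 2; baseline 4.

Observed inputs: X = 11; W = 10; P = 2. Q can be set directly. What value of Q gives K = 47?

Substituting into the A equation gives A = 3*Q - 7.
Substituting into the C equation gives C = -3*Q + 3.
So K = 3*Q + 14.
Solve 3*Q + 14 = 47: Q = (47 - 14) / 3 = 11.

Q = 11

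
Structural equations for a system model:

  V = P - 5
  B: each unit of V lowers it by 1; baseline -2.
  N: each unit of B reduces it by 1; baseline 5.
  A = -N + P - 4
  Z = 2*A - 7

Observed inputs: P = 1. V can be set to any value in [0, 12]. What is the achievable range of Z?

-51 to -27

Intervening on V fixes its value directly, overriding its dependence on P.
Substituting into the N equation gives N = V + 7.
Substituting into the A equation gives A = -V - 10.
Z becomes -2*V - 27.
Linear in V, so extremes are at the endpoints: V = 0 gives Z = -27; V = 12 gives Z = -51.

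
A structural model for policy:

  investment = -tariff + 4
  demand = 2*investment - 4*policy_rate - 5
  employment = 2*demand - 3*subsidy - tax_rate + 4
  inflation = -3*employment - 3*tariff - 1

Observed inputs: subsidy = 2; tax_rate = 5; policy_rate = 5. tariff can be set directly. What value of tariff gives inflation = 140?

Substituting into the demand equation gives demand = -2*tariff - 17.
Substituting into the employment equation gives employment = -4*tariff - 41.
inflation becomes 9*tariff + 122.
Solve 9*tariff + 122 = 140: tariff = (140 - 122) / 9 = 2.

tariff = 2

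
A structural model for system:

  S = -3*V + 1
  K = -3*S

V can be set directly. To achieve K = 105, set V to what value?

Substituting into the K equation gives K = 9*V - 3.
Solve 9*V - 3 = 105: V = (105 + 3) / 9 = 12.

V = 12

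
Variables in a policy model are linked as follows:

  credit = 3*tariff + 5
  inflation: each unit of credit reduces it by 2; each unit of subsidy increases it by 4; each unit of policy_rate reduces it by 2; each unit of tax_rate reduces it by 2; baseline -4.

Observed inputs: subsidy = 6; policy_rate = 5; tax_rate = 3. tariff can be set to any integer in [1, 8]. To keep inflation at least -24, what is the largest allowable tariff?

Substituting into the inflation equation gives inflation = -6*tariff - 6.
Require -6*tariff - 6 ≥ -24, so tariff ≤ 3.
The largest integer in [1, 8] satisfying this is 3.

tariff = 3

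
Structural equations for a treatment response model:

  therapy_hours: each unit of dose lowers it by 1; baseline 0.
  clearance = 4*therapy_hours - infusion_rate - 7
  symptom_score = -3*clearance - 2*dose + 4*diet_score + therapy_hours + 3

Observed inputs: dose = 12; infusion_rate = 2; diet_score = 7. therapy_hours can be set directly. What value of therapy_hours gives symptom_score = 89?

therapy_hours = -5

Intervening on therapy_hours fixes its value directly, overriding its dependence on dose.
Substituting into the clearance equation gives clearance = 4*therapy_hours - 9.
This gives symptom_score = -11*therapy_hours + 34.
Solve -11*therapy_hours + 34 = 89: therapy_hours = (89 - 34) / -11 = -5.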